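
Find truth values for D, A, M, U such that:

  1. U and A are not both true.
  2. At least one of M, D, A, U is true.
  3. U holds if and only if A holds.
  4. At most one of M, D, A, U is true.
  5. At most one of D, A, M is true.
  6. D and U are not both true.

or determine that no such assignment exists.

D: False, A: False, M: True, U: False

  (1) U=F, A=F — not both ✓
  (2) {M, D, A, U}: 1 true — at least one ✓
  (3) U=F, A=F — same ✓
  (4) {M, D, A, U}: 1 true — at most one ✓
  (5) {D, A, M}: 1 true — at most one ✓
  (6) D=F, U=F — not both ✓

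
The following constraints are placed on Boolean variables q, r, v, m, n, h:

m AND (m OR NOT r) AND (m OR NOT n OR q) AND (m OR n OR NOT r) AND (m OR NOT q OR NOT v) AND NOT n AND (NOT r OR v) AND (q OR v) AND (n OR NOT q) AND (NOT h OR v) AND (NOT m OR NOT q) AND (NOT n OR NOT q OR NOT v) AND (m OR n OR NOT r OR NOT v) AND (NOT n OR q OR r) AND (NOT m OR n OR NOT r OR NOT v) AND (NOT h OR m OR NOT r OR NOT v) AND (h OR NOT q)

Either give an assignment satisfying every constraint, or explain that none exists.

Unit clause (m) forces m = True.
Unit clause (NOT n) forces n = False.
In (n OR NOT q) only NOT q is left, so q = False.
In (q OR v) only v is left, so v = True.
In (NOT m OR n OR NOT r OR NOT v) only NOT r is left, so r = False.
Set h = False.
All clauses satisfied.

q = False, r = False, v = True, m = True, n = False, h = False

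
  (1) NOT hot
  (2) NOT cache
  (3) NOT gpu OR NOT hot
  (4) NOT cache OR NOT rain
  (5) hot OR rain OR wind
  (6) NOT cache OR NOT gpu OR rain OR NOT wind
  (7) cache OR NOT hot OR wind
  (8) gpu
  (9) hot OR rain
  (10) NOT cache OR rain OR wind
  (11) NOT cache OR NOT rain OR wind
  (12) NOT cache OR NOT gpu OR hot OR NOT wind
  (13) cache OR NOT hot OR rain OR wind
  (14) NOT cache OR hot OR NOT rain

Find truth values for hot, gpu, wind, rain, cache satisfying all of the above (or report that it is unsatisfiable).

hot: False; gpu: True; wind: True; rain: True; cache: False

Unit clause (NOT hot) forces hot = False.
Unit clause (NOT cache) forces cache = False.
Unit clause (gpu) forces gpu = True.
In (hot OR rain) only rain is left, so rain = True.
Set wind = True.
All clauses satisfied.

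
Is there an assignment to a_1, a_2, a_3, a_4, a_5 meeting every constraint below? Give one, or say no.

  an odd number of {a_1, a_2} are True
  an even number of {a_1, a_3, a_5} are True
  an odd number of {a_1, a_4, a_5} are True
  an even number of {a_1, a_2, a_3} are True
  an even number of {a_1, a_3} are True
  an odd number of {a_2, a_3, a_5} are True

a_1 = True; a_2 = False; a_3 = True; a_4 = False; a_5 = False

{a_1, a_2}: 1 true → odd ✓
{a_1, a_3, a_5}: 2 true → even ✓
{a_1, a_4, a_5}: 1 true → odd ✓
{a_1, a_2, a_3}: 2 true → even ✓
{a_1, a_3}: 2 true → even ✓
{a_2, a_3, a_5}: 1 true → odd ✓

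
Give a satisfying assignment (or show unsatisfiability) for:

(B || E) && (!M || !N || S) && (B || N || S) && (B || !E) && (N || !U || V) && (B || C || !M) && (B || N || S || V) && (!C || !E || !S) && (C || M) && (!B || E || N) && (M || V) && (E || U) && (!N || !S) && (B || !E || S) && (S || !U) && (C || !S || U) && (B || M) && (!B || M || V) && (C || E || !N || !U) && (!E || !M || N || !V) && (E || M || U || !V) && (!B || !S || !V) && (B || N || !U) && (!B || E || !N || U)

V=F; U=F; M=T; C=F; E=T; N=F; B=T; S=F

Set V = False.
  then (M || V) forces M = True.
Set U = False.
  then (E || U) forces E = True.
  then (B || !E) forces B = True.
Set C = False.
  then (C || !S || U) forces S = False.
  then (!M || !N || S) forces N = False.
All clauses satisfied.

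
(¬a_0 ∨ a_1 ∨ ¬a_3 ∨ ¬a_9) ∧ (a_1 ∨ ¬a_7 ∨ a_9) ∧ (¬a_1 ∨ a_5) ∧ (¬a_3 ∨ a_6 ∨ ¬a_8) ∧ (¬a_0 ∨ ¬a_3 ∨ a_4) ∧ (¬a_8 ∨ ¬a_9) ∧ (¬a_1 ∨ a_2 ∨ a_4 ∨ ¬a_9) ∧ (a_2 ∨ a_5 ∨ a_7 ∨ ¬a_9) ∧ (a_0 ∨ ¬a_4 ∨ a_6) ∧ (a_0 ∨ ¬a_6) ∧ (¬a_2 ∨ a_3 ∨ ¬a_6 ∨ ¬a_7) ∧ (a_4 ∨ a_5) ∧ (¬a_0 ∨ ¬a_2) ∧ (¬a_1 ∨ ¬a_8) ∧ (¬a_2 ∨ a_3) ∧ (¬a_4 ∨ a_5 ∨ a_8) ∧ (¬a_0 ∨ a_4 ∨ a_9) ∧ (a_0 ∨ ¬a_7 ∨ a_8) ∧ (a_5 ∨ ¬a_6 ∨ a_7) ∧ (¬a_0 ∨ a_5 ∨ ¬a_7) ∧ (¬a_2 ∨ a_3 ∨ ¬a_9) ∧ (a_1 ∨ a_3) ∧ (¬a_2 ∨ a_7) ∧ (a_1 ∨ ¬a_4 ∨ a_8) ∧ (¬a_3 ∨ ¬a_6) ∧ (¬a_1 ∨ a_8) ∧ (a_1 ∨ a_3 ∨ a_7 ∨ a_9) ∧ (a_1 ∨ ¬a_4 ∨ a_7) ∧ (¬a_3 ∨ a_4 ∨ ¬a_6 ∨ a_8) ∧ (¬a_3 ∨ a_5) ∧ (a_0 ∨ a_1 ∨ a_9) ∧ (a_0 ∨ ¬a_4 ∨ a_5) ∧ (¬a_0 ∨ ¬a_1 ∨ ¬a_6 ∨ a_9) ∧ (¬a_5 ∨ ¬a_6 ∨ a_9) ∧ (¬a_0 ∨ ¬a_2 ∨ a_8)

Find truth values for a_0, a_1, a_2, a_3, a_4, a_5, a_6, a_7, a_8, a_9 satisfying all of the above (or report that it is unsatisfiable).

a_0=F, a_1=F, a_2=F, a_3=T, a_4=F, a_5=T, a_6=F, a_7=F, a_8=F, a_9=T

Set a_0 = False.
  then (a_0 ∨ ¬a_6) forces a_6 = False.
  then (a_0 ∨ ¬a_4 ∨ a_6) forces a_4 = False.
  then (a_4 ∨ a_5) forces a_5 = True.
Try a_1 = True:
  (¬a_1 ∨ ¬a_8) forces a_8 = False.
  clause (¬a_1 ∨ a_8) is falsified — backtrack.
So a_1 = False.
  then (a_1 ∨ a_3) forces a_3 = True.
  then (a_0 ∨ a_1 ∨ a_9) forces a_9 = True.
  then (¬a_3 ∨ a_6 ∨ ¬a_8) forces a_8 = False.
  then (a_0 ∨ ¬a_7 ∨ a_8) forces a_7 = False.
  then (¬a_2 ∨ a_7) forces a_2 = False.
All clauses satisfied.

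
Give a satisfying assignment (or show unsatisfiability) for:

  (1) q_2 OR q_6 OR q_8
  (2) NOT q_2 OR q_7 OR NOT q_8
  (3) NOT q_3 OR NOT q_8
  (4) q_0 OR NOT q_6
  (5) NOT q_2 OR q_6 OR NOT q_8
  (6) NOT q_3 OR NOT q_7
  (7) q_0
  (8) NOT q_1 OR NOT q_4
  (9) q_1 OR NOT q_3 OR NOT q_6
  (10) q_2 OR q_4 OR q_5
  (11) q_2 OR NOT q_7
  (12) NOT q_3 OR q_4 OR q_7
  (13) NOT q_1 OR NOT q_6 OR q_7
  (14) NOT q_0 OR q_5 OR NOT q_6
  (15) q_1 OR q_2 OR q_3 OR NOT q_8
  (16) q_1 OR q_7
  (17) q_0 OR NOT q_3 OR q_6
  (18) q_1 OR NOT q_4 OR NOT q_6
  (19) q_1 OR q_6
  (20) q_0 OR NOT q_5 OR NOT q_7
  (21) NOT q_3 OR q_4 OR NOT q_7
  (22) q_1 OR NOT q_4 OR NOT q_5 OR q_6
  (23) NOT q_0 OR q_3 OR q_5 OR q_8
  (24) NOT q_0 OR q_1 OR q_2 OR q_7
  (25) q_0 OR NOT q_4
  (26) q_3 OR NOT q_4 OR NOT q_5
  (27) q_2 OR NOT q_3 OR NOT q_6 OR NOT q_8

q_0=T, q_1=F, q_2=T, q_3=F, q_4=F, q_5=T, q_6=T, q_7=T, q_8=F

Unit clause (q_0) forces q_0 = True.
Set q_1 = False.
  then (q_1 OR q_7) forces q_7 = True.
  then (q_1 OR q_6) forces q_6 = True.
  then (NOT q_3 OR NOT q_7) forces q_3 = False.
  then (q_2 OR NOT q_7) forces q_2 = True.
  then (NOT q_0 OR q_5 OR NOT q_6) forces q_5 = True.
  then (q_1 OR NOT q_4 OR NOT q_6) forces q_4 = False.
Set q_8 = False.
All clauses satisfied.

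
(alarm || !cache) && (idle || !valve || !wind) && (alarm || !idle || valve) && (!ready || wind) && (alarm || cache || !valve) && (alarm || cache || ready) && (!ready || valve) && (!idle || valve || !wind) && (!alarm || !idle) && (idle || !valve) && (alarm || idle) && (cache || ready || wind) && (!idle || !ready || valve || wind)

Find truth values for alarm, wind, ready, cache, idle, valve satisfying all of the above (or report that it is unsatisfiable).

Set alarm = True.
  then (!alarm || !idle) forces idle = False.
  then (idle || !valve) forces valve = False.
  then (!ready || valve) forces ready = False.
Set wind = True.
Set cache = True.
All clauses satisfied.

alarm = True, wind = True, ready = False, cache = True, idle = False, valve = False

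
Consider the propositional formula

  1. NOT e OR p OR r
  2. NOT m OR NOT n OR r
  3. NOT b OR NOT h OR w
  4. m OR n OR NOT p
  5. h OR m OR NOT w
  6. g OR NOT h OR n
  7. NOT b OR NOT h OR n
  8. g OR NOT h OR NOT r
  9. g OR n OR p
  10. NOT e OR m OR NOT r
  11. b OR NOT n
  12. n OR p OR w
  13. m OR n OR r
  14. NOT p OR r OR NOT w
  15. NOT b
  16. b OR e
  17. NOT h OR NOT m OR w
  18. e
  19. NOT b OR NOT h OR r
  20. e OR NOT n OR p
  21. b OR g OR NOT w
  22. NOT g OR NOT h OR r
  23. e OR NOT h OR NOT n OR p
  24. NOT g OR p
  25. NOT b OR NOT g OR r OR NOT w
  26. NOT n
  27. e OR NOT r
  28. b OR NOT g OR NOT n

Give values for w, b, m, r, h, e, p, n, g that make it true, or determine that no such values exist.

Unit clause (NOT b) forces b = False.
In (b OR e) only e is left, so e = True.
Unit clause (NOT n) forces n = False.
Set w = True.
  then (b OR g OR NOT w) forces g = True.
  then (NOT g OR p) forces p = True.
  then (m OR n OR NOT p) forces m = True.
  then (NOT p OR r OR NOT w) forces r = True.
Set h = False.
All clauses satisfied.

w=T, b=F, m=T, r=T, h=F, e=T, p=T, n=F, g=T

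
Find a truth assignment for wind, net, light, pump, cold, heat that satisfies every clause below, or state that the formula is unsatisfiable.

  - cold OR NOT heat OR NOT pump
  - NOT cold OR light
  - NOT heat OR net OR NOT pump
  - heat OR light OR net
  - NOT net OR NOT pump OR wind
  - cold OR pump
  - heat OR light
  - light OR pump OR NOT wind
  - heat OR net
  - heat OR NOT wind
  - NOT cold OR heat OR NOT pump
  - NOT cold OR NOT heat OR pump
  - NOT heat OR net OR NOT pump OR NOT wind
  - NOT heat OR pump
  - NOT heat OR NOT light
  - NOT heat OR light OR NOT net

wind = False, net = True, light = True, pump = False, cold = True, heat = False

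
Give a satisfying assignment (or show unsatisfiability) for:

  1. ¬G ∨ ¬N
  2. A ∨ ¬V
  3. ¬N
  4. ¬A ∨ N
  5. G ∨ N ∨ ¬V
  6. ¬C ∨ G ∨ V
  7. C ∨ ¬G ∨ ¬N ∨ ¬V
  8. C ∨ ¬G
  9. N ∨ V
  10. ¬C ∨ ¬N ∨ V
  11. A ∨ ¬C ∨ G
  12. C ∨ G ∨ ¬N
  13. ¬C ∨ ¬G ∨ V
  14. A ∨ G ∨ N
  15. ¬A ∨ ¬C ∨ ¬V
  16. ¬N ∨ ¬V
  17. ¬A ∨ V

Unsatisfiable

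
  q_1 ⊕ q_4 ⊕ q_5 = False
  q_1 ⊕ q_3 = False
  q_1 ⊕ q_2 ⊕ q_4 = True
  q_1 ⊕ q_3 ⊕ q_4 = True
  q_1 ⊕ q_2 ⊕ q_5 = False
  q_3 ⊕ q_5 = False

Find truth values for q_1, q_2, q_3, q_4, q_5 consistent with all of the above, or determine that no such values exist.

Unsatisfiable — no assignment works.

Adding constraints 1, 4, 6 mod 2: every variable appears an even number of times on the left, so the left side is 0.
But the right sides sum to 1 (mod 2). 0 ≠ 1 — the system is inconsistent.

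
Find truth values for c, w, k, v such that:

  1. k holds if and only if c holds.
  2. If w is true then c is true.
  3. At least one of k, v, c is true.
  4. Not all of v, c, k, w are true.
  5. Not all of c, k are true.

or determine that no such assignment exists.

c = False, w = False, k = False, v = True

  (1) k=F, c=F — same ✓
  (2) w=F ⇒ c: vacuous ✓
  (3) {k, v, c}: 1 true — at least one ✓
  (4) {v, c, k, w}: 1/4 true — not all ✓
  (5) {c, k}: 0/2 true — not all ✓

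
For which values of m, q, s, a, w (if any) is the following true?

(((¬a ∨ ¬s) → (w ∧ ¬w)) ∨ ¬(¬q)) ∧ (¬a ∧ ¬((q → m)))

m = False; q = True; s = True; a = False; w = False

  ((¬a ∨ ¬s) → (w ∧ ¬w)) ∨ ¬(¬q) = True
    (¬a ∨ ¬s) → (w ∧ ¬w) = False
      ¬a ∨ ¬s = True
        ¬a = True
        ¬s = False
      w ∧ ¬w = False
        ¬w = True
    ¬(¬q) = True
      ¬q = False
  ¬a ∧ ¬((q → m)) = True
    ¬a = True
    ¬((q → m)) = True
      q → m = False
Both conjuncts True, so the formula holds.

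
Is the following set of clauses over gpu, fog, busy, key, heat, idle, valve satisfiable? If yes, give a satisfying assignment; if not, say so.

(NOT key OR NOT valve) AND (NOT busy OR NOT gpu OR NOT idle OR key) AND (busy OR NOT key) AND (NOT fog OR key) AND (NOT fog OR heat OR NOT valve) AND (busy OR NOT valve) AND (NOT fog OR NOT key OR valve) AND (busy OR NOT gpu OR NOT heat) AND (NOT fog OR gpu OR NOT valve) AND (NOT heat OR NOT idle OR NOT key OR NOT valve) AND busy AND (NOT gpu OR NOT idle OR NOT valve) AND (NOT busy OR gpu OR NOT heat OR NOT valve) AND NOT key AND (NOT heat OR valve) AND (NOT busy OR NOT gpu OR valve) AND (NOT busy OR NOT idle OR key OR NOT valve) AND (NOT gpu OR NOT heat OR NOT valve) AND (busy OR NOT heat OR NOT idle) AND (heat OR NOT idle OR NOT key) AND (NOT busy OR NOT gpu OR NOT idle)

gpu=F; fog=F; busy=T; key=F; heat=F; idle=T; valve=F

Unit clause (busy) forces busy = True.
Unit clause (NOT key) forces key = False.
In (NOT fog OR key) only NOT fog is left, so fog = False.
Set gpu = False.
Try heat = True:
  (NOT busy OR gpu OR NOT heat OR NOT valve) forces valve = False.
  clause (NOT heat OR valve) is falsified — backtrack.
So heat = False.
Set idle = True.
  then (NOT busy OR NOT idle OR key OR NOT valve) forces valve = False.
All clauses satisfied.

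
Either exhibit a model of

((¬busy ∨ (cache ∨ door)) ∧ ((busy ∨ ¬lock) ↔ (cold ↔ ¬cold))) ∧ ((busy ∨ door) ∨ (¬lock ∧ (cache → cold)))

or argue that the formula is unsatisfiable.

door = True, cache = False, cold = True, busy = False, lock = True

  (¬busy ∨ (cache ∨ door)) ∧ ((busy ∨ ¬lock) ↔ (cold ↔ ¬cold)) = True
    ¬busy ∨ (cache ∨ door) = True
      ¬busy = True
      cache ∨ door = True
    (busy ∨ ¬lock) ↔ (cold ↔ ¬cold) = True
      busy ∨ ¬lock = False
        ¬lock = False
      cold ↔ ¬cold = False
        ¬cold = False
  (busy ∨ door) ∨ (¬lock ∧ (cache → cold)) = True
    busy ∨ door = True
    ¬lock ∧ (cache → cold) = False
      ¬lock = False
      cache → cold = True
Both conjuncts True, so the formula holds.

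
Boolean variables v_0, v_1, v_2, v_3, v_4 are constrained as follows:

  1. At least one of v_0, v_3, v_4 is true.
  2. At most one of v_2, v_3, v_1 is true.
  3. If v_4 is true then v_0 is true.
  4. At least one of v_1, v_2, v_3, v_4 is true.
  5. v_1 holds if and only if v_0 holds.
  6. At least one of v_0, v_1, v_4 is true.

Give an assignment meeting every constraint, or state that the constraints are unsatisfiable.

v_0=T; v_1=T; v_2=F; v_3=F; v_4=T

  (1) {v_0, v_3, v_4}: 2 true — at least one ✓
  (2) {v_2, v_3, v_1}: 1 true — at most one ✓
  (3) v_4=T ⇒ v_0: T ✓
  (4) {v_1, v_2, v_3, v_4}: 2 true — at least one ✓
  (5) v_1=T, v_0=T — same ✓
  (6) {v_0, v_1, v_4}: 3 true — at least one ✓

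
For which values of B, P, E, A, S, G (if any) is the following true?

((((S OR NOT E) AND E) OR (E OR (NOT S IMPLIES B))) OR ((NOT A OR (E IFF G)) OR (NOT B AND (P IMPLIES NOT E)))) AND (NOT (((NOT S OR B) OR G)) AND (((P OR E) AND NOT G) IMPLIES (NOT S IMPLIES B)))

B = False; P = True; E = False; A = False; S = True; G = False

  (((S OR NOT E) AND E) OR (E OR (NOT S IMPLIES B))) OR ((NOT A OR (E IFF G)) OR (NOT B AND (P IMPLIES NOT E))) = True
    ((S OR NOT E) AND E) OR (E OR (NOT S IMPLIES B)) = True
      (S OR NOT E) AND E = False
        S OR NOT E = True
          NOT E = True
      E OR (NOT S IMPLIES B) = True
        NOT S IMPLIES B = True
          NOT S = False
    (NOT A OR (E IFF G)) OR (NOT B AND (P IMPLIES NOT E)) = True
      NOT A OR (E IFF G) = True
        NOT A = True
        E IFF G = True
      NOT B AND (P IMPLIES NOT E) = True
        NOT B = True
        P IMPLIES NOT E = True
          NOT E = True
  NOT (((NOT S OR B) OR G)) AND (((P OR E) AND NOT G) IMPLIES (NOT S IMPLIES B)) = True
    NOT (((NOT S OR B) OR G)) = True
      (NOT S OR B) OR G = False
        NOT S OR B = False
          NOT S = False
    ((P OR E) AND NOT G) IMPLIES (NOT S IMPLIES B) = True
      (P OR E) AND NOT G = True
        P OR E = True
        NOT G = True
      NOT S IMPLIES B = True
        NOT S = False
Both conjuncts True, so the formula holds.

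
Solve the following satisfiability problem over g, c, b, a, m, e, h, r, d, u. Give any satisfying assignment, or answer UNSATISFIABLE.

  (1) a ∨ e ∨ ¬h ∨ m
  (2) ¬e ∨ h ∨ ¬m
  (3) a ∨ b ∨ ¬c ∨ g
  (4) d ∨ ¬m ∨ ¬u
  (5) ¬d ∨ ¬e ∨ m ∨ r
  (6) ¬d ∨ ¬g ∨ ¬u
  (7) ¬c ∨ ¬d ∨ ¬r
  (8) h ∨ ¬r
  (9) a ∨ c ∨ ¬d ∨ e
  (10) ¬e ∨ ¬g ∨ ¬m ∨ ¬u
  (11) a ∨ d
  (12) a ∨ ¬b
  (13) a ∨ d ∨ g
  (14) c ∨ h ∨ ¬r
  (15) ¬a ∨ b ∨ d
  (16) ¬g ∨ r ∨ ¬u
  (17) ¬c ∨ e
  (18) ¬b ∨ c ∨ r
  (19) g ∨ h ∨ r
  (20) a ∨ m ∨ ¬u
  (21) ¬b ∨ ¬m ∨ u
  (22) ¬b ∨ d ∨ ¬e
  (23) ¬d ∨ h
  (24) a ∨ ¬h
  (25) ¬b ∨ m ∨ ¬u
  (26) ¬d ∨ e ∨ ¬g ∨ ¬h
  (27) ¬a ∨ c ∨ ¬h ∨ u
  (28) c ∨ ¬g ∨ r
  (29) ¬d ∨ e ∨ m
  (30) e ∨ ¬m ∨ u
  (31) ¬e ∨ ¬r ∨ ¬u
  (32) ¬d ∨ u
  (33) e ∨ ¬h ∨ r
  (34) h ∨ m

Set g = False.
Set c = True.
  then (¬c ∨ e) forces e = True.
Set b = True.
  then (a ∨ ¬b) forces a = True.
  then (¬b ∨ d ∨ ¬e) forces d = True.
  then (¬d ∨ h) forces h = True.
  then (¬d ∨ u) forces u = True.
  then (¬c ∨ ¬d ∨ ¬r) forces r = False.
  then (¬b ∨ m ∨ ¬u) forces m = True.
All clauses satisfied.

g: False, c: True, b: True, a: True, m: True, e: True, h: True, r: False, d: True, u: True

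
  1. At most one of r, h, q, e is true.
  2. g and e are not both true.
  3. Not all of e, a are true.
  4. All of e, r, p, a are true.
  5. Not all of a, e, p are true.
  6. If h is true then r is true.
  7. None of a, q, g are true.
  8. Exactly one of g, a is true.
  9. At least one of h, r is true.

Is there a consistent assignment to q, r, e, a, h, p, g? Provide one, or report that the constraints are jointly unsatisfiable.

No satisfying assignment exists.

Case a = True:
  Constraint (7) is violated (a=T) — contradiction.
Case a = False:
  Constraint (4) is violated (a=F) — contradiction.
Both cases fail — unsatisfiable.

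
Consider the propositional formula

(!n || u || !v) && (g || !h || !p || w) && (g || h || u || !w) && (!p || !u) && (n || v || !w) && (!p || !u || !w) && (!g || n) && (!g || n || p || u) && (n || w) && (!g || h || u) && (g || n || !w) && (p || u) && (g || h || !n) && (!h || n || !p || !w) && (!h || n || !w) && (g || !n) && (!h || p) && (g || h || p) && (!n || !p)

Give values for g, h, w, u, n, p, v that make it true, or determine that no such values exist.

g=T, h=F, w=T, u=T, n=T, p=F, v=T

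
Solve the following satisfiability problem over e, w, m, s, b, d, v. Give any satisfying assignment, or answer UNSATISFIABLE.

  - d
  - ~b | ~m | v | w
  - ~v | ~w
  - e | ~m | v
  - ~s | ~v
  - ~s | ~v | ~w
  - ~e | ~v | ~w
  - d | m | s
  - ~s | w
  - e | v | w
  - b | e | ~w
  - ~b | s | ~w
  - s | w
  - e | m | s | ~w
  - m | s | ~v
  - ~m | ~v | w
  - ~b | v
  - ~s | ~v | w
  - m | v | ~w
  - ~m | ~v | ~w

e: True; w: True; m: True; s: False; b: False; d: True; v: False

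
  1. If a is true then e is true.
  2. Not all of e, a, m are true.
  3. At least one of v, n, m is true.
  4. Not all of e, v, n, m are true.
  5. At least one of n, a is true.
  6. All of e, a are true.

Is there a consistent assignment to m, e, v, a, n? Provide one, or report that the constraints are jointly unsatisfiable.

m = False, e = True, v = False, a = True, n = True

  (1) a=T ⇒ e: T ✓
  (2) {e, a, m}: 2/3 true — not all ✓
  (3) {v, n, m}: 1 true — at least one ✓
  (4) {e, v, n, m}: 2/4 true — not all ✓
  (5) {n, a}: 2 true — at least one ✓
  (6) {e, a}: all 2 true ✓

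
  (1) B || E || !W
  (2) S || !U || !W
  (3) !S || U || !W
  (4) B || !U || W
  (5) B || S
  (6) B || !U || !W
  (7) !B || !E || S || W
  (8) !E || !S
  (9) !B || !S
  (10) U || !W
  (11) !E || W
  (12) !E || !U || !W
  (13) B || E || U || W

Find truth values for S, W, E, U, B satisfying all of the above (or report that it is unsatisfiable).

S = False; W = False; E = False; U = True; B = True

Set S = False.
  then (B || S) forces B = True.
Try W = True:
  (S || !U || !W) forces U = False.
  clause (U || !W) is falsified — backtrack.
So W = False.
  then (!B || !E || S || W) forces E = False.
Set U = True.
All clauses satisfied.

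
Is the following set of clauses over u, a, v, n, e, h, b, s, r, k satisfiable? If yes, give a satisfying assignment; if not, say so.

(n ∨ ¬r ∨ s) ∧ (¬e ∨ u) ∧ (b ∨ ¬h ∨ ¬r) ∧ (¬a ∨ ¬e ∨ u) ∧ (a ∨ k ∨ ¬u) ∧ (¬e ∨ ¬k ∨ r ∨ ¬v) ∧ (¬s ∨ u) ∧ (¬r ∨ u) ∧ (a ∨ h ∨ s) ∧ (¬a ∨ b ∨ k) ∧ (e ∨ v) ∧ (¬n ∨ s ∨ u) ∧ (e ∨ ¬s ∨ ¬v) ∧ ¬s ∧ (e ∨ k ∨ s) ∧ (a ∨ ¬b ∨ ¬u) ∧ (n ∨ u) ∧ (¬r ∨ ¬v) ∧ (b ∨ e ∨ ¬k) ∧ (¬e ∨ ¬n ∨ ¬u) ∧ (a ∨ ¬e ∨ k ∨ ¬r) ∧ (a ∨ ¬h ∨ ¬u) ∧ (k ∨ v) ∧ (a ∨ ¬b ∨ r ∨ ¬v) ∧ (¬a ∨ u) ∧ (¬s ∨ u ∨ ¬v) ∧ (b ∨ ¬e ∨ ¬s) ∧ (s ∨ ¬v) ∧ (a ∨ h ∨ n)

Unit clause (¬s) forces s = False.
In (s ∨ ¬v) only ¬v is left, so v = False.
In (e ∨ v) only e is left, so e = True.
In (k ∨ v) only k is left, so k = True.
In (¬e ∨ u) only u is left, so u = True.
In (¬e ∨ ¬n ∨ ¬u) only ¬n is left, so n = False.
In (n ∨ ¬r ∨ s) only ¬r is left, so r = False.
Try a = False:
  (a ∨ h ∨ s) forces h = True.
  clause (a ∨ ¬h ∨ ¬u) is falsified — backtrack.
So a = True.
Set h = True.
Set b = True.
All clauses satisfied.

u = True, a = True, v = False, n = False, e = True, h = True, b = True, s = False, r = False, k = True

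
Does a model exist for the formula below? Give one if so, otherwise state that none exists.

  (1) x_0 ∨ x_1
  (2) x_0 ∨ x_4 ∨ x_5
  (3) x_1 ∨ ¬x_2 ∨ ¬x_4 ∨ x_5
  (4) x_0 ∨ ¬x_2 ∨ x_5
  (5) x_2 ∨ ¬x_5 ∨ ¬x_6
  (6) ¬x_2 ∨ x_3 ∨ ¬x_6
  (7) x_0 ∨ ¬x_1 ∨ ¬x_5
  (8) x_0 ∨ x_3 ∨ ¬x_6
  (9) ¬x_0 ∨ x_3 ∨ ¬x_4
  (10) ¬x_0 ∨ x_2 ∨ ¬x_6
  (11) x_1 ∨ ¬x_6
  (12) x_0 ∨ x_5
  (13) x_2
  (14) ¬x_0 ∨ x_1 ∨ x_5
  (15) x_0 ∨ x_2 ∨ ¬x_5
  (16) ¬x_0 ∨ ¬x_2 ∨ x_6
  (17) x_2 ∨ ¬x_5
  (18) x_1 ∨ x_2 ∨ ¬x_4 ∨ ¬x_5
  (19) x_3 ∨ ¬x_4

x_0=T, x_1=T, x_2=T, x_3=T, x_4=T, x_5=F, x_6=T

Unit clause (x_2) forces x_2 = True.
Try x_0 = False:
  (x_0 ∨ x_1) forces x_1 = True.
  (x_0 ∨ ¬x_2 ∨ x_5) forces x_5 = True.
  clause (x_0 ∨ ¬x_1 ∨ ¬x_5) is falsified — backtrack.
So x_0 = True.
  then (¬x_0 ∨ ¬x_2 ∨ x_6) forces x_6 = True.
  then (¬x_2 ∨ x_3 ∨ ¬x_6) forces x_3 = True.
  then (x_1 ∨ ¬x_6) forces x_1 = True.
Set x_4 = True.
Set x_5 = False.
All clauses satisfied.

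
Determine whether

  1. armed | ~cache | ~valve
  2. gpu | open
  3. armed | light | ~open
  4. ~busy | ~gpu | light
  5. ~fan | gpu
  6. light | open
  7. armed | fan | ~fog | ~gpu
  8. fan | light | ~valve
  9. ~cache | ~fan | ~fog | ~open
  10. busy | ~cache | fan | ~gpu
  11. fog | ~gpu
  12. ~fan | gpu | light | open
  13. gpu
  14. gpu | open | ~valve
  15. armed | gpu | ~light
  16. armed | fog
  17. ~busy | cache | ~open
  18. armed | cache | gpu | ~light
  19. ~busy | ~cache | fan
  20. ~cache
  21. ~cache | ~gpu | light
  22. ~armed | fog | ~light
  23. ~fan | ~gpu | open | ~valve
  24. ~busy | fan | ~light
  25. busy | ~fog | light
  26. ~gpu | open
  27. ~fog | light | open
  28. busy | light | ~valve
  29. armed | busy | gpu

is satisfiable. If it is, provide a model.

fan = False, armed = True, light = True, open = True, valve = True, gpu = True, fog = True, busy = False, cache = False

Unit clause (gpu) forces gpu = True.
Unit clause (~cache) forces cache = False.
In (~gpu | open) only open is left, so open = True.
In (fog | ~gpu) only fog is left, so fog = True.
In (~busy | cache | ~open) only ~busy is left, so busy = False.
In (busy | ~fog | light) only light is left, so light = True.
Set fan = False.
  then (armed | fan | ~fog | ~gpu) forces armed = True.
Set valve = True.
All clauses satisfied.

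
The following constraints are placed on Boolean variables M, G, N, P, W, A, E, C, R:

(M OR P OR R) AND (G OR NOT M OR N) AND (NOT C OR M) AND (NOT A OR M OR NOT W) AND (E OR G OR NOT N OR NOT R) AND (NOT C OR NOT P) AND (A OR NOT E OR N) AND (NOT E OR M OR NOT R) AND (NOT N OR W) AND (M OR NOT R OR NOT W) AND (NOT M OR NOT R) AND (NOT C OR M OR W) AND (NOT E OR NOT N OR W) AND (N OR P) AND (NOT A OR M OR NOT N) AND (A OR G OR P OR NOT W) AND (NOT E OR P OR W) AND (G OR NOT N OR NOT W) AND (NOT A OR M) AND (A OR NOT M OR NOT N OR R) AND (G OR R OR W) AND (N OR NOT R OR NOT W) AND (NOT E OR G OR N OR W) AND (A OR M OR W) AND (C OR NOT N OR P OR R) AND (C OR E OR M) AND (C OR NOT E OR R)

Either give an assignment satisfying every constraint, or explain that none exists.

M: True, G: True, N: True, P: False, W: True, A: True, E: True, C: True, R: False

Set M = True.
  then (NOT M OR NOT R) forces R = False.
Try G = False:
  (G OR NOT M OR N) forces N = True.
  (NOT N OR W) forces W = True.
  clause (G OR NOT N OR NOT W) is falsified — backtrack.
So G = True.
Set N = True.
  then (NOT N OR W) forces W = True.
  then (A OR NOT M OR NOT N OR R) forces A = True.
Set P = False.
  then (C OR NOT N OR P OR R) forces C = True.
Set E = True.
All clauses satisfied.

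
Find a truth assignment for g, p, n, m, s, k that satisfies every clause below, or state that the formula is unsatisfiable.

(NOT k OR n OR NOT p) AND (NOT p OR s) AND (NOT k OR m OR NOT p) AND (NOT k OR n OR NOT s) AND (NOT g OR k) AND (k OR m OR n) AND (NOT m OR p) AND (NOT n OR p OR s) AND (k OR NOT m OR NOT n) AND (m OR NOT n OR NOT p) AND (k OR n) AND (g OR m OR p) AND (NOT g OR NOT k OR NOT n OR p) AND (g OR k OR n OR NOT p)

g = True, p = True, n = True, m = True, s = True, k = True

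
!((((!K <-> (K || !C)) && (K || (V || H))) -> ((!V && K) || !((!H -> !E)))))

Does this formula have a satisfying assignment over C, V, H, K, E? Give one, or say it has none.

C: False, V: False, H: True, K: False, E: False

  !((((!K <-> (K || !C)) && (K || (V || H))) -> ((!V && K) || !((!H -> !E))))) = True
    ((!K <-> (K || !C)) && (K || (V || H))) -> ((!V && K) || !((!H -> !E))) = False
      (!K <-> (K || !C)) && (K || (V || H)) = True
        !K <-> (K || !C) = True
          !K = True
          K || !C = True
            !C = True
        K || (V || H) = True
          V || H = True
      (!V && K) || !((!H -> !E)) = False
        !V && K = False
          !V = True
        !((!H -> !E)) = False
          !H -> !E = True
            !H = False
            !E = True
The formula evaluates to True.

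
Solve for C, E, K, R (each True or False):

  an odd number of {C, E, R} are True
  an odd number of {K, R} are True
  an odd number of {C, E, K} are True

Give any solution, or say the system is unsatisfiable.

Unsatisfiable — no assignment works.

Adding constraints 1, 2, 3 mod 2: every variable appears an even number of times on the left, so the left side is 0.
But the right sides sum to 1 (mod 2). 0 ≠ 1 — the system is inconsistent.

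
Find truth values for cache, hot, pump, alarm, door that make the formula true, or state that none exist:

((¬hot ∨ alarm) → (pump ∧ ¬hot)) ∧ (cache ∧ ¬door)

cache = True, hot = False, pump = True, alarm = True, door = False

  (¬hot ∨ alarm) → (pump ∧ ¬hot) = True
    ¬hot ∨ alarm = True
      ¬hot = True
    pump ∧ ¬hot = True
      ¬hot = True
  cache ∧ ¬door = True
    ¬door = True
Both conjuncts True, so the formula holds.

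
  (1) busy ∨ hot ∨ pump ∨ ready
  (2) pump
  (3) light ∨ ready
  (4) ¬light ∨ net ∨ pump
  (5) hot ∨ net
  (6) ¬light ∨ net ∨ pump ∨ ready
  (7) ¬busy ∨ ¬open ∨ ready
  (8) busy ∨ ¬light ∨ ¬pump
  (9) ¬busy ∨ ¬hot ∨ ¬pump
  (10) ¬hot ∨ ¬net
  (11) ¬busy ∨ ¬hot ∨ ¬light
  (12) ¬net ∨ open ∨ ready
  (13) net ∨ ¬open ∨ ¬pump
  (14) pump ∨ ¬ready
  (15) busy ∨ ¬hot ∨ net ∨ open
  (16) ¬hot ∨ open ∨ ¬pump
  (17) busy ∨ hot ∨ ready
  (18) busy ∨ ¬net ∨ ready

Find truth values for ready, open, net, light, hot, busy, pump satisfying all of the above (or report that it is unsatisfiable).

ready=T; open=T; net=T; light=F; hot=F; busy=F; pump=T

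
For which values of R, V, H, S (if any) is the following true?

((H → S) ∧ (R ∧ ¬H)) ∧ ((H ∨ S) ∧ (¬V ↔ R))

R=T, V=F, H=F, S=T

  (H → S) ∧ (R ∧ ¬H) = True
    H → S = True
    R ∧ ¬H = True
      ¬H = True
  (H ∨ S) ∧ (¬V ↔ R) = True
    H ∨ S = True
    ¬V ↔ R = True
      ¬V = True
Both conjuncts True, so the formula holds.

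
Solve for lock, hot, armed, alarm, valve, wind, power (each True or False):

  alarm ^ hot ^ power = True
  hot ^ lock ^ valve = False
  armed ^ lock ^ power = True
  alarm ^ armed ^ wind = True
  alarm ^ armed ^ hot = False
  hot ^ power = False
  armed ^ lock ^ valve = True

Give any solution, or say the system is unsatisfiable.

lock: False, hot: False, armed: True, alarm: True, valve: False, wind: True, power: False

alarm ^ hot ^ power = T ^ F ^ F = True ✓
hot ^ lock ^ valve = F ^ F ^ F = False ✓
armed ^ lock ^ power = T ^ F ^ F = True ✓
alarm ^ armed ^ wind = T ^ T ^ T = True ✓
alarm ^ armed ^ hot = T ^ T ^ F = False ✓
hot ^ power = F ^ F = False ✓
armed ^ lock ^ valve = T ^ F ^ F = True ✓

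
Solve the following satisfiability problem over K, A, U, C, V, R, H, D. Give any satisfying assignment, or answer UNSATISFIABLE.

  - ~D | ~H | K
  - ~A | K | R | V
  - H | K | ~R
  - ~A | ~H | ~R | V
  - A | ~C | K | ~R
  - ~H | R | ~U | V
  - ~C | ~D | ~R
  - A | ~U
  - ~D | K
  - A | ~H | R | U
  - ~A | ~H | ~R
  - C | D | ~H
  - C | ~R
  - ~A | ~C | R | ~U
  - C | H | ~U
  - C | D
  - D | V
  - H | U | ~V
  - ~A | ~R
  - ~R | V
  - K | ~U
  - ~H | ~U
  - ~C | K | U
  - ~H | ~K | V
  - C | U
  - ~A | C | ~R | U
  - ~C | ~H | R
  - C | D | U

K = True, A = False, U = False, C = True, V = True, R = True, H = True, D = False

Try K = False:
  (~D | K) forces D = False.
  (C | D) forces C = True.
  (D | V) forces V = True.
  (K | ~U) forces U = False.
  clause (~C | K | U) is falsified — backtrack.
So K = True.
Set A = False.
  then (A | ~U) forces U = False.
  then (C | U) forces C = True.
Set V = True.
  then (H | U | ~V) forces H = True.
  then (~C | ~H | R) forces R = True.
  then (~C | ~D | ~R) forces D = False.
All clauses satisfied.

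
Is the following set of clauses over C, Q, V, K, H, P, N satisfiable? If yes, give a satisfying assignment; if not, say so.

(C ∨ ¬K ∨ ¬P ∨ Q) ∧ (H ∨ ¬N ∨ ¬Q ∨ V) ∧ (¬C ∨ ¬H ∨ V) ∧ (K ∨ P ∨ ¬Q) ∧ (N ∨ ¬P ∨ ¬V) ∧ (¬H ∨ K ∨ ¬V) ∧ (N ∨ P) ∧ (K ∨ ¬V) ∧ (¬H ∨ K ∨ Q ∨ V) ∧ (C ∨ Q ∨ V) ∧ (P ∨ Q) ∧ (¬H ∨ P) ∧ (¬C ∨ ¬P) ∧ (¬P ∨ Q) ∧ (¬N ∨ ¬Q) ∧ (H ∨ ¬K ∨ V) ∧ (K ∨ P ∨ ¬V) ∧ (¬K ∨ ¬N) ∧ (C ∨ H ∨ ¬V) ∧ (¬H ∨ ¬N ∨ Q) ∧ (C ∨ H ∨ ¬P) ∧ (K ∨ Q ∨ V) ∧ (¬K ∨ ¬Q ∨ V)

Try C = True:
  (¬C ∨ ¬P) forces P = False.
  (N ∨ P) forces N = True.
  (P ∨ Q) forces Q = True.
  clause (¬N ∨ ¬Q) is falsified — backtrack.
So C = False.
Try Q = False:
  (C ∨ Q ∨ V) forces V = True.
  (K ∨ ¬V) forces K = True.
  (C ∨ ¬K ∨ ¬P ∨ Q) forces P = False.
  clause (P ∨ Q) is falsified — backtrack.
So Q = True.
  then (¬N ∨ ¬Q) forces N = False.
  then (N ∨ P) forces P = True.
  then (C ∨ H ∨ ¬P) forces H = True.
  then (N ∨ ¬P ∨ ¬V) forces V = False.
  then (¬K ∨ ¬Q ∨ V) forces K = False.
All clauses satisfied.

C = False; Q = True; V = False; K = False; H = True; P = True; N = False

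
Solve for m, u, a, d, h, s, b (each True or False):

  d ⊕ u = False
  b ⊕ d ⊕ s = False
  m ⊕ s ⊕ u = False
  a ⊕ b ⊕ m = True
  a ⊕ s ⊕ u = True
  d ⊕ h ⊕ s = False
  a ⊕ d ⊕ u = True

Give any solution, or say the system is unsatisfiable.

m: False; u: True; a: True; d: True; h: False; s: True; b: False

d ⊕ u = T ⊕ T = False ✓
b ⊕ d ⊕ s = F ⊕ T ⊕ T = False ✓
m ⊕ s ⊕ u = F ⊕ T ⊕ T = False ✓
a ⊕ b ⊕ m = T ⊕ F ⊕ F = True ✓
a ⊕ s ⊕ u = T ⊕ T ⊕ T = True ✓
d ⊕ h ⊕ s = T ⊕ F ⊕ T = False ✓
a ⊕ d ⊕ u = T ⊕ T ⊕ T = True ✓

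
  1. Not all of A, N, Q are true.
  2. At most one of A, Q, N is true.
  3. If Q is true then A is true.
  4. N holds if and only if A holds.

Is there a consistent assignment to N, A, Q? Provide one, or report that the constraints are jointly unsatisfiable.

N = False; A = False; Q = False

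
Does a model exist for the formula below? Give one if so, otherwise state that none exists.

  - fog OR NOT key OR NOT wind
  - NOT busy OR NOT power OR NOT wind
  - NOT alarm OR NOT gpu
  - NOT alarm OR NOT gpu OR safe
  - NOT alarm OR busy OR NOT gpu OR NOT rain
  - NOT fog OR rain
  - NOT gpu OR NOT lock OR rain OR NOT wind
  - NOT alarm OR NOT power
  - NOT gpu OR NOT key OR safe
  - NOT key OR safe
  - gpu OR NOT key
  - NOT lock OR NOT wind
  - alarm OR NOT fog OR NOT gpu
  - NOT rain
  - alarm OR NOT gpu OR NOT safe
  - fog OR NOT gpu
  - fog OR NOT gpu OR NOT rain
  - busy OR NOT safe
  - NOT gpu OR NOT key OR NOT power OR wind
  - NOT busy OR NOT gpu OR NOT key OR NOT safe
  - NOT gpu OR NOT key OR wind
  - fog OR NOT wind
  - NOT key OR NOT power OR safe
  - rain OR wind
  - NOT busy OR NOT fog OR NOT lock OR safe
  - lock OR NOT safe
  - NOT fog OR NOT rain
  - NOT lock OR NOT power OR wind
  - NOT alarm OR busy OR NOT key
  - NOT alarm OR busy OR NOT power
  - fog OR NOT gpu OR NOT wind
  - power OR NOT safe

Case rain = True:
  Clause (NOT rain) is falsified — contradiction.
Case rain = False:
  (NOT fog OR rain) forces fog = False.
  (fog OR NOT gpu) forces gpu = False.
  (gpu OR NOT key) forces key = False.
  (fog OR NOT wind) forces wind = False.
  Clause (rain OR wind) is falsified — contradiction.
Both cases fail, so the formula is unsatisfiable.

UNSATISFIABLE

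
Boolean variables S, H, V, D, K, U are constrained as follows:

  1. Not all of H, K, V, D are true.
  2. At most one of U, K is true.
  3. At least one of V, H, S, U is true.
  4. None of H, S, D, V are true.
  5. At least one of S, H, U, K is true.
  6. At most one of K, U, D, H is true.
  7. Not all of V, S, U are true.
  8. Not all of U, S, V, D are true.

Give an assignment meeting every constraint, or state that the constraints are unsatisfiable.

S: False; H: False; V: False; D: False; K: False; U: True

  (1) {H, K, V, D}: 0/4 true — not all ✓
  (2) {U, K}: 1 true — at most one ✓
  (3) {V, H, S, U}: 1 true — at least one ✓
  (4) {H, S, D, V}: 0 true — none ✓
  (5) {S, H, U, K}: 1 true — at least one ✓
  (6) {K, U, D, H}: 1 true — at most one ✓
  (7) {V, S, U}: 1/3 true — not all ✓
  (8) {U, S, V, D}: 1/4 true — not all ✓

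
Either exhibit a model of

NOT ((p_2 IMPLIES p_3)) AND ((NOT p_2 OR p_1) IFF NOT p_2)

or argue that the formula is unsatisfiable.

p_1: False, p_2: True, p_3: False

  NOT ((p_2 IMPLIES p_3)) = True
    p_2 IMPLIES p_3 = False
  (NOT p_2 OR p_1) IFF NOT p_2 = True
    NOT p_2 OR p_1 = False
      NOT p_2 = False
    NOT p_2 = False
Both conjuncts True, so the formula holds.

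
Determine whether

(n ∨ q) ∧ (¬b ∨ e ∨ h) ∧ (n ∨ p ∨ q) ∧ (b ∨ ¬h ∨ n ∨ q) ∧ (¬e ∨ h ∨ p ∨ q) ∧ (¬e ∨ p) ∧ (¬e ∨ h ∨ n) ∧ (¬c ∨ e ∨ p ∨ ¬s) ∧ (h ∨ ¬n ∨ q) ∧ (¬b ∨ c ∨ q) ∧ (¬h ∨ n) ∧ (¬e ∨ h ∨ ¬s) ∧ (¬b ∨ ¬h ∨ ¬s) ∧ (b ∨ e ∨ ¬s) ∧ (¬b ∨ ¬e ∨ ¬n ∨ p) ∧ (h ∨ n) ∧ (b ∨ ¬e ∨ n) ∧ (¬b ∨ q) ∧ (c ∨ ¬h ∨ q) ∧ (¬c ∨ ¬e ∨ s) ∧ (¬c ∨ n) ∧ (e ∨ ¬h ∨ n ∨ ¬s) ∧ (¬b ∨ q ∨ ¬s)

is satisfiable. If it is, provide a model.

h = False, b = False, q = True, c = True, n = True, p = True, s = False, e = False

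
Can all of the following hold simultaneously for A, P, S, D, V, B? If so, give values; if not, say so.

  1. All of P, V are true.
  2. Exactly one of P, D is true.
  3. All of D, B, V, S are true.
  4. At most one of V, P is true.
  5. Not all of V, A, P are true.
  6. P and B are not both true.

Case P = True:
  (1) forces V = True.
  Constraint (4) is violated (V=T, P=T) — contradiction.
Case P = False:
  Constraint (1) is violated (P=F) — contradiction.
Both cases fail — unsatisfiable.

No satisfying assignment exists.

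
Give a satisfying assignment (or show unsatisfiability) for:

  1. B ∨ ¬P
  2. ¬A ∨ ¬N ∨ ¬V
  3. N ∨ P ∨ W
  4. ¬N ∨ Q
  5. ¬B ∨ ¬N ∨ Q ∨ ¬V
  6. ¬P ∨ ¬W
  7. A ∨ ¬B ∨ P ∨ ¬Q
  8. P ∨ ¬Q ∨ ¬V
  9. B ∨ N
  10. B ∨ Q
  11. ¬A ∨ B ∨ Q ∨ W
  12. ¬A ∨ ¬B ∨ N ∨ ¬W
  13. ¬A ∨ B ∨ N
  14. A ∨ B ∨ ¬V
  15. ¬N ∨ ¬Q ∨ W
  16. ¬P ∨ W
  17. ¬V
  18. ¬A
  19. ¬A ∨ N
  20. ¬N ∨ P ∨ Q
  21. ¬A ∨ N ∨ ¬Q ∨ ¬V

P=F, B=F, V=F, Q=T, A=F, N=T, W=T

Unit clause (¬V) forces V = False.
Unit clause (¬A) forces A = False.
Try P = True:
  (B ∨ ¬P) forces B = True.
  (¬P ∨ ¬W) forces W = False.
  clause (¬P ∨ W) is falsified — backtrack.
So P = False.
Set B = False.
  then (B ∨ N) forces N = True.
  then (B ∨ Q) forces Q = True.
  then (¬N ∨ ¬Q ∨ W) forces W = True.
All clauses satisfied.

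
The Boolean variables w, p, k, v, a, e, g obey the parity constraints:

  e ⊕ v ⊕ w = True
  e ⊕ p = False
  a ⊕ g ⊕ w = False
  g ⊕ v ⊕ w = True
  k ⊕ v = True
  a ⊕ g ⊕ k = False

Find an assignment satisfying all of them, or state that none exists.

w=T, p=F, k=T, v=F, a=T, e=F, g=F

e ⊕ v ⊕ w = F ⊕ F ⊕ T = True ✓
e ⊕ p = F ⊕ F = False ✓
a ⊕ g ⊕ w = T ⊕ F ⊕ T = False ✓
g ⊕ v ⊕ w = F ⊕ F ⊕ T = True ✓
k ⊕ v = T ⊕ F = True ✓
a ⊕ g ⊕ k = T ⊕ F ⊕ T = False ✓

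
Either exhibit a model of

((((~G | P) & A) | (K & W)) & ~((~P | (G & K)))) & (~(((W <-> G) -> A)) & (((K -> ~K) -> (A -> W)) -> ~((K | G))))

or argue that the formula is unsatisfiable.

Unsatisfiable — no assignment works.

Case A = True: the conjunct ~(((W <-> G) -> A)) becomes ~(((W <-> G) -> True)) = False.
Case A = False: the formula simplifies to ((K & W) & ~((~P | (G & K)))) & (~(~((W <-> G))) & ~((K | G))).
  K = True: the conjunct ~((K | G)) becomes ~((True | G)) = False.
  K = False: the conjunct K is False.
Both cases fail — unsatisfiable.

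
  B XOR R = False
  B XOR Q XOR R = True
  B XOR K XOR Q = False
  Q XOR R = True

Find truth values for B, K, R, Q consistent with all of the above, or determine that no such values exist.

B=F, K=T, R=F, Q=T

B XOR R = F XOR F = False ✓
B XOR Q XOR R = F XOR T XOR F = True ✓
B XOR K XOR Q = F XOR T XOR T = False ✓
Q XOR R = T XOR F = True ✓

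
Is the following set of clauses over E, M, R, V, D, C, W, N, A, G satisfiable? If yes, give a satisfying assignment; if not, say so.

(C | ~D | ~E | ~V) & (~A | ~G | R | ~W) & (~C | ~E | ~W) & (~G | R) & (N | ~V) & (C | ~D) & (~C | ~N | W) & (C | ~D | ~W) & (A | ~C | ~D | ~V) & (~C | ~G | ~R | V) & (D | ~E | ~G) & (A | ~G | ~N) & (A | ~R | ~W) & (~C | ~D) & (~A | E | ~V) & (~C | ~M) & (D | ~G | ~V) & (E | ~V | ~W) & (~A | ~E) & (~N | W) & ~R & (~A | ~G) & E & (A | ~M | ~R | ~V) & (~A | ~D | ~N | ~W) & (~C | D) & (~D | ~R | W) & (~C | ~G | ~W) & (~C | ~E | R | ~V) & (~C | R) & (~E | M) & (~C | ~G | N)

Unit clause (~R) forces R = False.
Unit clause (E) forces E = True.
In (~C | R) only ~C is left, so C = False.
In (~E | M) only M is left, so M = True.
In (~G | R) only ~G is left, so G = False.
In (C | ~D) only ~D is left, so D = False.
In (~A | ~E) only ~A is left, so A = False.
Set V = False.
Set W = True.
Set N = True.
All clauses satisfied.

E = True, M = True, R = False, V = False, D = False, C = False, W = True, N = True, A = False, G = False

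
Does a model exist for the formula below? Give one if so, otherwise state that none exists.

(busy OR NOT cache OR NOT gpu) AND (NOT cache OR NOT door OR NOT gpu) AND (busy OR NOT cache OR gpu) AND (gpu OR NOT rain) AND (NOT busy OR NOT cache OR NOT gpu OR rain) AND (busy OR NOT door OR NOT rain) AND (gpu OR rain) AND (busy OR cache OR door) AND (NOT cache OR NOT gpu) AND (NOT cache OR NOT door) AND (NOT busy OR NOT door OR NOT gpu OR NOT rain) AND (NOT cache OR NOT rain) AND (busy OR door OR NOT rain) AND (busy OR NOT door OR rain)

Try cache = True:
  (NOT cache OR NOT gpu) forces gpu = False.
  (busy OR NOT cache OR gpu) forces busy = True.
  (gpu OR NOT rain) forces rain = False.
  clause (gpu OR rain) is falsified — backtrack.
So cache = False.
Set gpu = True.
Try busy = False:
  (busy OR cache OR door) forces door = True.
  (busy OR NOT door OR NOT rain) forces rain = False.
  clause (busy OR NOT door OR rain) is falsified — backtrack.
So busy = True.
Set rain = False.
Set door = False.
All clauses satisfied.

cache=F, gpu=T, busy=T, rain=F, door=F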